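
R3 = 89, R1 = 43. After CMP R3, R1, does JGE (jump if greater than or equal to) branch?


Trace:
  R3 = 89, R1 = 43
  CMP R3, R1  → compares 89 vs 43
  JGE checks: is 89 greater than or equal to 43?
  89 > 43, so condition is true
Branch taken: Yes

Yes


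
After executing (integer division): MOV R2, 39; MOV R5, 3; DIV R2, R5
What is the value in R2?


Register state trace:
  MOV R2, 39  → R2 = 39
  MOV R5, 3  → R5 = 3
  DIV R2, R5  → R2 = 39 // 3 = 13
Final: R2 = 13

13


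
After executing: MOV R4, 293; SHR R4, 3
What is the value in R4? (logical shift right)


Register state trace:
  MOV R4, 293  → R4 = 293
  SHR R4, 3  → R4 = 293 >> 3 = 293 // 2^3 = 36
Final: R4 = 36

36


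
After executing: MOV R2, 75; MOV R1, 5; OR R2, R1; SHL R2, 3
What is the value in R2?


Register state trace:
  MOV R2, 75  → R2 = 75 (0b01001011)
  MOV R1, 5  → R1 = 5 (0b00000101)
  OR R2, R1  → R2 = 75 OR 5 = 79 (0b01001111)
  SHL R2, 3  → R2 = 79 << 3 = 632
Final: R2 = 632

632


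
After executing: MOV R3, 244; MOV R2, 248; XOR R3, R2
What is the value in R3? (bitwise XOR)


Register state trace:
  MOV R3, 244  → R3 = 244 (0b11110100)
  MOV R2, 248  → R2 = 248 (0b11111000)
  XOR R3, R2  → R3 = 244 XOR 248 = 12 (0b00001100)
Final: R3 = 12

12


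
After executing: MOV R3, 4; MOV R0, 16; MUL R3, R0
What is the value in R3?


Register state trace:
  MOV R3, 4  → R3 = 4
  MOV R0, 16  → R0 = 16
  MUL R3, R0  → R3 = 4 * 16 = 64
Final: R3 = 64

64


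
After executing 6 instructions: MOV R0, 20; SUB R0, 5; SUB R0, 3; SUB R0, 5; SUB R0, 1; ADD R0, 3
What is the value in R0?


Register state trace:
  MOV R0, 20  → R0 = 20
  SUB R0, 5  → R0 = 20 - 5 = 15
  SUB R0, 3  → R0 = 15 - 3 = 12
  SUB R0, 5  → R0 = 12 - 5 = 7
  SUB R0, 1  → R0 = 7 - 1 = 6
  ADD R0, 3  → R0 = 6 + 3 = 9
Final: R0 = 9

9


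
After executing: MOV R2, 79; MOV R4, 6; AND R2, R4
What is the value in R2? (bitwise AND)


Register state trace:
  MOV R2, 79  → R2 = 79 (0b01001111)
  MOV R4, 6  → R4 = 6 (0b00000110)
  AND R2, R4  → R2 = 79 AND 6 = 6 (0b00000110)
Final: R2 = 6

6


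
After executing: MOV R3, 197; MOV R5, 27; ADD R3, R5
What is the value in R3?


Register state trace:
  MOV R3, 197  → R3 = 197
  MOV R5, 27  → R5 = 27
  ADD R3, R5  → R3 = 197 + 27 = 224
Final: R3 = 224

224


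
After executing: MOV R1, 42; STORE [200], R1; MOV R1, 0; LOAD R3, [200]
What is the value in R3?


Register and memory trace:
  MOV R1, 42  → R1 = 42
  STORE [200], R1  → mem[200] = 42
  MOV R1, 0  → R1 = 0
  LOAD R3, [200]  → R3 = mem[200] = 42
Final: R3 = 42

42


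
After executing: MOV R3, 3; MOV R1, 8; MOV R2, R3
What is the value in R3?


Register state trace:
  MOV R3, 3  → R3 = 3
  MOV R1, 8  → R1 = 8
  MOV R2, R3  → R2 = 3
Final: R3 = 3

3


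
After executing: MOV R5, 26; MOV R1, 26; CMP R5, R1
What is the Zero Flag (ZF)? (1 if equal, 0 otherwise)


Register state trace:
  MOV R5, 26  → R5 = 26
  MOV R1, 26  → R1 = 26
  CMP R5, R1  → computes 26 - 26 = 0
  Result is zero, so values are equal
ZF = 1

1


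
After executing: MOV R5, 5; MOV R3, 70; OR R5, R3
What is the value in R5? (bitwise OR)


Register state trace:
  MOV R5, 5  → R5 = 5 (0b00000101)
  MOV R3, 70  → R3 = 70 (0b01000110)
  OR R5, R3   → R5 = 5 OR 70 = 71 (0b01000111)
Final: R5 = 71

71


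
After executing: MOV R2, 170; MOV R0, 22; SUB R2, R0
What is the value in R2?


Register state trace:
  MOV R2, 170  → R2 = 170
  MOV R0, 22  → R0 = 22
  SUB R2, R0  → R2 = 170 - 22 = 148
Final: R2 = 148

148


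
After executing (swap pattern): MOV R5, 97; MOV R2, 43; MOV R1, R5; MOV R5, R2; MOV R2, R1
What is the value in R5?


Register state trace (swap pattern):
  MOV R5, 97  → R5 = 97
  MOV R2, 43  → R2 = 43
  MOV R1, R5  → R1 = 97  (save R5)
  MOV R5, R2  → R5 = 43  (R5 gets R2's value)
  MOV R2, R1  → R2 = 97  (R2 gets saved value)
Final: R5 = 43

43


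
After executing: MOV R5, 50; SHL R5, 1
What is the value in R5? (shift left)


Register state trace:
  MOV R5, 50  → R5 = 50
  SHL R5, 1  → R5 = 50 << 1 = 50 * 2^1 = 100
Final: R5 = 100

100


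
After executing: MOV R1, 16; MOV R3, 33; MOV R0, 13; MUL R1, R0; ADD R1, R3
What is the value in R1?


Register state trace:
  MOV R1, 16  → R1 = 16
  MOV R3, 33  → R3 = 33
  MOV R0, 13  → R0 = 13
  MUL R1, R0  → R1 = 16 * 13 = 208
  ADD R1, R3  → R1 = 208 + 33 = 241
Final: R1 = 241

241


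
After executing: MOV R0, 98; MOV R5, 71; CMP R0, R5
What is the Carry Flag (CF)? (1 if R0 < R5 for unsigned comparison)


Register state trace:
  MOV R0, 98  → R0 = 98
  MOV R5, 71  → R5 = 71
  CMP R0, R5  → unsigned 98 - 71: no borrow
  98 >= 71, so CF = 0
CF = 0

0


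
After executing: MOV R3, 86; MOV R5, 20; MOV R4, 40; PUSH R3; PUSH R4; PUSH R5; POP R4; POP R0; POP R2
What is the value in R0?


Stack trace (top is rightmost):
  MOV R3, 86  → R3 = 86
  MOV R5, 20  → R5 = 20
  MOV R4, 40  → R4 = 40
  PUSH R3  → stack: [86]
  PUSH R4  → stack: [86, 40]
  PUSH R5  → stack: [86, 40, 20]
  POP R4  → R4 = 20, stack: [86, 40]
  POP R0  → R0 = 40, stack: [86]
  POP R2  → R2 = 86, stack: []
Final: R0 = 40

40


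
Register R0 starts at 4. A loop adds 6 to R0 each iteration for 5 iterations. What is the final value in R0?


Starting value: R0 = 4
  Iter 1: R0 = 4 + 6 = 10
  Iter 2: R0 = 10 + 6 = 16
  Iter 3: R0 = 16 + 6 = 22
  Iter 4: R0 = 22 + 6 = 28
  Iter 5: R0 = 28 + 6 = 34
Final: R0 = 34

34


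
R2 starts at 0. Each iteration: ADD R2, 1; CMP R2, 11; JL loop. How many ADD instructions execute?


Loop trace (R2 starts at 0, target 11, step 1):
  ADD #1: R2 = 0 + 1 = 1  → 1 < 11, loop
  ADD #2: R2 = 1 + 1 = 2  → 2 < 11, loop
  ADD #3: R2 = 2 + 1 = 3  → 3 < 11, loop
  ADD #4: R2 = 3 + 1 = 4  → 4 < 11, loop
  ADD #5: R2 = 4 + 1 = 5  → 5 < 11, loop
  ADD #6: R2 = 5 + 1 = 6  → 6 < 11, loop
  ADD #7: R2 = 6 + 1 = 7  → 7 < 11, loop
  ADD #8: R2 = 7 + 1 = 8  → 8 < 11, loop
  ADD #9: R2 = 8 + 1 = 9  → 9 < 11, loop
  ADD #10: R2 = 9 + 1 = 10  → 10 < 11, loop
  ADD #11: R2 = 10 + 1 = 11  → 11 >= 11, exit
Total ADD instructions: 11

11


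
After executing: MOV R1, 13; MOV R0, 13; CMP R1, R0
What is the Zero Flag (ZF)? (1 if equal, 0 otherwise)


Register state trace:
  MOV R1, 13  → R1 = 13
  MOV R0, 13  → R0 = 13
  CMP R1, R0  → computes 13 - 13 = 0
  Result is zero, so values are equal
ZF = 1

1


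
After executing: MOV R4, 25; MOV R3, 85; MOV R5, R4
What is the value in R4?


Register state trace:
  MOV R4, 25  → R4 = 25
  MOV R3, 85  → R3 = 85
  MOV R5, R4  → R5 = 25
Final: R4 = 25

25


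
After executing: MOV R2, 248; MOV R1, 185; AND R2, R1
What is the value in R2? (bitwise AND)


Register state trace:
  MOV R2, 248  → R2 = 248 (0b11111000)
  MOV R1, 185  → R1 = 185 (0b10111001)
  AND R2, R1  → R2 = 248 AND 185 = 184 (0b10111000)
Final: R2 = 184

184


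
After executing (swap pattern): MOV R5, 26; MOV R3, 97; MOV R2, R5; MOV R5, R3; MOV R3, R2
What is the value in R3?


Register state trace (swap pattern):
  MOV R5, 26  → R5 = 26
  MOV R3, 97  → R3 = 97
  MOV R2, R5  → R2 = 26  (save R5)
  MOV R5, R3  → R5 = 97  (R5 gets R3's value)
  MOV R3, R2  → R3 = 26  (R3 gets saved value)
Final: R3 = 26

26


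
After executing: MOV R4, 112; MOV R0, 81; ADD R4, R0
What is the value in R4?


Register state trace:
  MOV R4, 112  → R4 = 112
  MOV R0, 81  → R0 = 81
  ADD R4, R0  → R4 = 112 + 81 = 193
Final: R4 = 193

193


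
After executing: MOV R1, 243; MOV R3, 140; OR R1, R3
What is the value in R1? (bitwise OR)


Register state trace:
  MOV R1, 243  → R1 = 243 (0b11110011)
  MOV R3, 140  → R3 = 140 (0b10001100)
  OR R1, R3   → R1 = 243 OR 140 = 255 (0b11111111)
Final: R1 = 255

255


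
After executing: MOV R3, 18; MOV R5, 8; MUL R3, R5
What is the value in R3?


Register state trace:
  MOV R3, 18  → R3 = 18
  MOV R5, 8  → R5 = 8
  MUL R3, R5  → R3 = 18 * 8 = 144
Final: R3 = 144

144


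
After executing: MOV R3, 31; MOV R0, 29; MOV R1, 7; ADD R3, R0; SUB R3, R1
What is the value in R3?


Register state trace:
  MOV R3, 31  → R3 = 31
  MOV R0, 29  → R0 = 29
  MOV R1, 7  → R1 = 7
  ADD R3, R0  → R3 = 31 + 29 = 60
  SUB R3, R1  → R3 = 60 - 7 = 53
Final: R3 = 53

53


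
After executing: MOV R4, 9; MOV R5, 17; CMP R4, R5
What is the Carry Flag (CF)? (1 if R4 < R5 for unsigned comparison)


Register state trace:
  MOV R4, 9  → R4 = 9
  MOV R5, 17  → R5 = 17
  CMP R4, R5  → unsigned 9 - 17: borrow occurs
  9 < 17, so CF = 1
CF = 1

1


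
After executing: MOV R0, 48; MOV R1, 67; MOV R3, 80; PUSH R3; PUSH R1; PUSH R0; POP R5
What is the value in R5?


Stack trace (top is rightmost):
  MOV R0, 48  → R0 = 48
  MOV R1, 67  → R1 = 67
  MOV R3, 80  → R3 = 80
  PUSH R3  → stack: [80]
  PUSH R1  → stack: [80, 67]
  PUSH R0  → stack: [80, 67, 48]
  POP R5  → R5 = 48, stack: [80, 67]
Final: R5 = 48

48


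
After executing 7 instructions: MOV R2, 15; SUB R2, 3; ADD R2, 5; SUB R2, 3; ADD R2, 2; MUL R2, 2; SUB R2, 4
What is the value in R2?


Register state trace:
  MOV R2, 15  → R2 = 15
  SUB R2, 3  → R2 = 15 - 3 = 12
  ADD R2, 5  → R2 = 12 + 5 = 17
  SUB R2, 3  → R2 = 17 - 3 = 14
  ADD R2, 2  → R2 = 14 + 2 = 16
  MUL R2, 2  → R2 = 16 * 2 = 32
  SUB R2, 4  → R2 = 32 - 4 = 28
Final: R2 = 28

28


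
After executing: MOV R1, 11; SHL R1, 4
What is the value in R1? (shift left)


Register state trace:
  MOV R1, 11  → R1 = 11
  SHL R1, 4  → R1 = 11 << 4 = 11 * 2^4 = 176
Final: R1 = 176

176


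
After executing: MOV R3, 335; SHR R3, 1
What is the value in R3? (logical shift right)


Register state trace:
  MOV R3, 335  → R3 = 335
  SHR R3, 1  → R3 = 335 >> 1 = 335 // 2^1 = 167
Final: R3 = 167

167


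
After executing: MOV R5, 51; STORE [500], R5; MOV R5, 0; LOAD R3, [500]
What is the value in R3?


Register and memory trace:
  MOV R5, 51  → R5 = 51
  STORE [500], R5  → mem[500] = 51
  MOV R5, 0  → R5 = 0
  LOAD R3, [500]  → R3 = mem[500] = 51
Final: R3 = 51

51


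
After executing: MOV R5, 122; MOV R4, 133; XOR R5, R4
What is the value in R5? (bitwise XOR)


Register state trace:
  MOV R5, 122  → R5 = 122 (0b01111010)
  MOV R4, 133  → R4 = 133 (0b10000101)
  XOR R5, R4  → R5 = 122 XOR 133 = 255 (0b11111111)
Final: R5 = 255

255


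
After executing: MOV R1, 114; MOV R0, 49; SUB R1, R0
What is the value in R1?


Register state trace:
  MOV R1, 114  → R1 = 114
  MOV R0, 49  → R0 = 49
  SUB R1, R0  → R1 = 114 - 49 = 65
Final: R1 = 65

65


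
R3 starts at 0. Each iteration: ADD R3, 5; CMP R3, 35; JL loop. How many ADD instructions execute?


Loop trace (R3 starts at 0, target 35, step 5):
  ADD #1: R3 = 0 + 5 = 5  → 5 < 35, loop
  ADD #2: R3 = 5 + 5 = 10  → 10 < 35, loop
  ADD #3: R3 = 10 + 5 = 15  → 15 < 35, loop
  ADD #4: R3 = 15 + 5 = 20  → 20 < 35, loop
  ADD #5: R3 = 20 + 5 = 25  → 25 < 35, loop
  ADD #6: R3 = 25 + 5 = 30  → 30 < 35, loop
  ADD #7: R3 = 30 + 5 = 35  → 35 >= 35, exit
Total ADD instructions: 7

7


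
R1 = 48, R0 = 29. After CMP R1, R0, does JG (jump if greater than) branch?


Trace:
  R1 = 48, R0 = 29
  CMP R1, R0  → compares 48 vs 29
  JG checks: is 48 greater than 29?
  48 > 29, so condition is true
Branch taken: Yes

Yes


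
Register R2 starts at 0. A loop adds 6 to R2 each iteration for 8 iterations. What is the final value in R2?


Starting value: R2 = 0
  Iter 1: R2 = 0 + 6 = 6
  Iter 2: R2 = 6 + 6 = 12
  Iter 3: R2 = 12 + 6 = 18
  Iter 4: R2 = 18 + 6 = 24
  Iter 5: R2 = 24 + 6 = 30
  Iter 6: R2 = 30 + 6 = 36
  Iter 7: R2 = 36 + 6 = 42
  Iter 8: R2 = 42 + 6 = 48
Final: R2 = 48

48


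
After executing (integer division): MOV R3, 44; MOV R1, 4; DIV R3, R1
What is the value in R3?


Register state trace:
  MOV R3, 44  → R3 = 44
  MOV R1, 4  → R1 = 4
  DIV R3, R1  → R3 = 44 // 4 = 11
Final: R3 = 11

11


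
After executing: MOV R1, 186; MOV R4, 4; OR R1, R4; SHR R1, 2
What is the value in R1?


Register state trace:
  MOV R1, 186  → R1 = 186 (0b10111010)
  MOV R4, 4  → R4 = 4 (0b00000100)
  OR R1, R4  → R1 = 186 OR 4 = 190 (0b10111110)
  SHR R1, 2  → R1 = 190 >> 2 = 47
Final: R1 = 47

47


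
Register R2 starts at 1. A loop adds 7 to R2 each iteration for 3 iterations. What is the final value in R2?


Starting value: R2 = 1
  Iter 1: R2 = 1 + 7 = 8
  Iter 2: R2 = 8 + 7 = 15
  Iter 3: R2 = 15 + 7 = 22
Final: R2 = 22

22


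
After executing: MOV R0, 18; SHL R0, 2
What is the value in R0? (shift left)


Register state trace:
  MOV R0, 18  → R0 = 18
  SHL R0, 2  → R0 = 18 << 2 = 18 * 2^2 = 72
Final: R0 = 72

72


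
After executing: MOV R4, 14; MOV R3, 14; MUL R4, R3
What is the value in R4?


Register state trace:
  MOV R4, 14  → R4 = 14
  MOV R3, 14  → R3 = 14
  MUL R4, R3  → R4 = 14 * 14 = 196
Final: R4 = 196

196


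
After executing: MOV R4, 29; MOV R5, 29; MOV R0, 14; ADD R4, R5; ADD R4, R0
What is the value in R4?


Register state trace:
  MOV R4, 29  → R4 = 29
  MOV R5, 29  → R5 = 29
  MOV R0, 14  → R0 = 14
  ADD R4, R5  → R4 = 29 + 29 = 58
  ADD R4, R0  → R4 = 58 + 14 = 72
Final: R4 = 72

72


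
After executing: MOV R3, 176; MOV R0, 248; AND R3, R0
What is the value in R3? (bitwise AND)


Register state trace:
  MOV R3, 176  → R3 = 176 (0b10110000)
  MOV R0, 248  → R0 = 248 (0b11111000)
  AND R3, R0  → R3 = 176 AND 248 = 176 (0b10110000)
Final: R3 = 176

176


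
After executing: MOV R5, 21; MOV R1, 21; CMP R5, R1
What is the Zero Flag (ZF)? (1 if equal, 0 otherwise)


Register state trace:
  MOV R5, 21  → R5 = 21
  MOV R1, 21  → R1 = 21
  CMP R5, R1  → computes 21 - 21 = 0
  Result is zero, so values are equal
ZF = 1

1


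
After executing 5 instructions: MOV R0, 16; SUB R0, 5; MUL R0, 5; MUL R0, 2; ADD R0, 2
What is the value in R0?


Register state trace:
  MOV R0, 16  → R0 = 16
  SUB R0, 5  → R0 = 16 - 5 = 11
  MUL R0, 5  → R0 = 11 * 5 = 55
  MUL R0, 2  → R0 = 55 * 2 = 110
  ADD R0, 2  → R0 = 110 + 2 = 112
Final: R0 = 112

112


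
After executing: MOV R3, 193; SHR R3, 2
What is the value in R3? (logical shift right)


Register state trace:
  MOV R3, 193  → R3 = 193
  SHR R3, 2  → R3 = 193 >> 2 = 193 // 2^2 = 48
Final: R3 = 48

48


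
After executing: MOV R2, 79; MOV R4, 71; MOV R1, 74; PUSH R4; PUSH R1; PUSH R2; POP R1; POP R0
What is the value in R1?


Stack trace (top is rightmost):
  MOV R2, 79  → R2 = 79
  MOV R4, 71  → R4 = 71
  MOV R1, 74  → R1 = 74
  PUSH R4  → stack: [71]
  PUSH R1  → stack: [71, 74]
  PUSH R2  → stack: [71, 74, 79]
  POP R1  → R1 = 79, stack: [71, 74]
  POP R0  → R0 = 74, stack: [71]
Final: R1 = 79

79


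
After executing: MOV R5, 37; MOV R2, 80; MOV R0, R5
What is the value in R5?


Register state trace:
  MOV R5, 37  → R5 = 37
  MOV R2, 80  → R2 = 80
  MOV R0, R5  → R0 = 37
Final: R5 = 37

37


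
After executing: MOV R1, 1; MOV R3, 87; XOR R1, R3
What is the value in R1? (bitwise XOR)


Register state trace:
  MOV R1, 1  → R1 = 1 (0b00000001)
  MOV R3, 87  → R3 = 87 (0b01010111)
  XOR R1, R3  → R1 = 1 XOR 87 = 86 (0b01010110)
Final: R1 = 86

86


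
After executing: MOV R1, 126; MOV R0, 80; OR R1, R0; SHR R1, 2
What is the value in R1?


Register state trace:
  MOV R1, 126  → R1 = 126 (0b01111110)
  MOV R0, 80  → R0 = 80 (0b01010000)
  OR R1, R0  → R1 = 126 OR 80 = 126 (0b01111110)
  SHR R1, 2  → R1 = 126 >> 2 = 31
Final: R1 = 31

31


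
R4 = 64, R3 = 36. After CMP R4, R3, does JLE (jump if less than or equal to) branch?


Trace:
  R4 = 64, R3 = 36
  CMP R4, R3  → compares 64 vs 36
  JLE checks: is 64 less than or equal to 36?
  64 > 36, so condition is false
Branch taken: No

No


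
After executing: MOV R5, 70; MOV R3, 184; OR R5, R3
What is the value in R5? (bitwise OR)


Register state trace:
  MOV R5, 70  → R5 = 70 (0b01000110)
  MOV R3, 184  → R3 = 184 (0b10111000)
  OR R5, R3   → R5 = 70 OR 184 = 254 (0b11111110)
Final: R5 = 254

254


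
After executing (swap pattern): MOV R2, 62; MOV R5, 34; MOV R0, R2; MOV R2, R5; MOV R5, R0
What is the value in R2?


Register state trace (swap pattern):
  MOV R2, 62  → R2 = 62
  MOV R5, 34  → R5 = 34
  MOV R0, R2  → R0 = 62  (save R2)
  MOV R2, R5  → R2 = 34  (R2 gets R5's value)
  MOV R5, R0  → R5 = 62  (R5 gets saved value)
Final: R2 = 34

34


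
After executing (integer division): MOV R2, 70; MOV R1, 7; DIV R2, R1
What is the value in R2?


Register state trace:
  MOV R2, 70  → R2 = 70
  MOV R1, 7  → R1 = 7
  DIV R2, R1  → R2 = 70 // 7 = 10
Final: R2 = 10

10


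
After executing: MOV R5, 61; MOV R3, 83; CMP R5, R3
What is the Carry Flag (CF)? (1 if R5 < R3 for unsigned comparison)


Register state trace:
  MOV R5, 61  → R5 = 61
  MOV R3, 83  → R3 = 83
  CMP R5, R3  → unsigned 61 - 83: borrow occurs
  61 < 83, so CF = 1
CF = 1

1


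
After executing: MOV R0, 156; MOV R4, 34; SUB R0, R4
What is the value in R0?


Register state trace:
  MOV R0, 156  → R0 = 156
  MOV R4, 34  → R4 = 34
  SUB R0, R4  → R0 = 156 - 34 = 122
Final: R0 = 122

122


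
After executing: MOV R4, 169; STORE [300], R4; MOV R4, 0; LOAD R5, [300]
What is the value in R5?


Register and memory trace:
  MOV R4, 169  → R4 = 169
  STORE [300], R4  → mem[300] = 169
  MOV R4, 0  → R4 = 0
  LOAD R5, [300]  → R5 = mem[300] = 169
Final: R5 = 169

169


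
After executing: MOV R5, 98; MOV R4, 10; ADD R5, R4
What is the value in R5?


Register state trace:
  MOV R5, 98  → R5 = 98
  MOV R4, 10  → R4 = 10
  ADD R5, R4  → R5 = 98 + 10 = 108
Final: R5 = 108

108


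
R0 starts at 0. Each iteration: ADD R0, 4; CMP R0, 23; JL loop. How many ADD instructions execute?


Loop trace (R0 starts at 0, target 23, step 4):
  ADD #1: R0 = 0 + 4 = 4  → 4 < 23, loop
  ADD #2: R0 = 4 + 4 = 8  → 8 < 23, loop
  ADD #3: R0 = 8 + 4 = 12  → 12 < 23, loop
  ADD #4: R0 = 12 + 4 = 16  → 16 < 23, loop
  ADD #5: R0 = 16 + 4 = 20  → 20 < 23, loop
  ADD #6: R0 = 20 + 4 = 24  → 24 >= 23, exit
Total ADD instructions: 6

6


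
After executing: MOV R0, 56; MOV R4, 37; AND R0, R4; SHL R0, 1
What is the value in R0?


Register state trace:
  MOV R0, 56  → R0 = 56 (0b00111000)
  MOV R4, 37  → R4 = 37 (0b00100101)
  AND R0, R4  → R0 = 56 AND 37 = 32 (0b00100000)
  SHL R0, 1  → R0 = 32 << 1 = 64
Final: R0 = 64

64


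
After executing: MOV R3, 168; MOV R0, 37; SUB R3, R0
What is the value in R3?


Register state trace:
  MOV R3, 168  → R3 = 168
  MOV R0, 37  → R0 = 37
  SUB R3, R0  → R3 = 168 - 37 = 131
Final: R3 = 131

131


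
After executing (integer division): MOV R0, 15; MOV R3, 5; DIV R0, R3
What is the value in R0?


Register state trace:
  MOV R0, 15  → R0 = 15
  MOV R3, 5  → R3 = 5
  DIV R0, R3  → R0 = 15 // 5 = 3
Final: R0 = 3

3


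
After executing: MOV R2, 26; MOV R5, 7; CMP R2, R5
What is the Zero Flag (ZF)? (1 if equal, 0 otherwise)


Register state trace:
  MOV R2, 26  → R2 = 26
  MOV R5, 7  → R5 = 7
  CMP R2, R5  → computes 26 - 7 = 19
  Result is nonzero, so values are not equal
ZF = 0

0


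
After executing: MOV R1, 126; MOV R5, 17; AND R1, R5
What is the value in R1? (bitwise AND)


Register state trace:
  MOV R1, 126  → R1 = 126 (0b01111110)
  MOV R5, 17  → R5 = 17 (0b00010001)
  AND R1, R5  → R1 = 126 AND 17 = 16 (0b00010000)
Final: R1 = 16

16


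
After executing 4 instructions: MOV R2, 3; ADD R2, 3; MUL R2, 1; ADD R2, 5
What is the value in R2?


Register state trace:
  MOV R2, 3  → R2 = 3
  ADD R2, 3  → R2 = 3 + 3 = 6
  MUL R2, 1  → R2 = 6 * 1 = 6
  ADD R2, 5  → R2 = 6 + 5 = 11
Final: R2 = 11

11


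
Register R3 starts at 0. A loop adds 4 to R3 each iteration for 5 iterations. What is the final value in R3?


Starting value: R3 = 0
  Iter 1: R3 = 0 + 4 = 4
  Iter 2: R3 = 4 + 4 = 8
  Iter 3: R3 = 8 + 4 = 12
  Iter 4: R3 = 12 + 4 = 16
  Iter 5: R3 = 16 + 4 = 20
Final: R3 = 20

20


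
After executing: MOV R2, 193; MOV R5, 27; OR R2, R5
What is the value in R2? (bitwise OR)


Register state trace:
  MOV R2, 193  → R2 = 193 (0b11000001)
  MOV R5, 27  → R5 = 27 (0b00011011)
  OR R2, R5   → R2 = 193 OR 27 = 219 (0b11011011)
Final: R2 = 219

219


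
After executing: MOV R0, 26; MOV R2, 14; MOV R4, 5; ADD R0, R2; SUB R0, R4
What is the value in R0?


Register state trace:
  MOV R0, 26  → R0 = 26
  MOV R2, 14  → R2 = 14
  MOV R4, 5  → R4 = 5
  ADD R0, R2  → R0 = 26 + 14 = 40
  SUB R0, R4  → R0 = 40 - 5 = 35
Final: R0 = 35

35


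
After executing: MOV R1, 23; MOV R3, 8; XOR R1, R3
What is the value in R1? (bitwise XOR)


Register state trace:
  MOV R1, 23  → R1 = 23 (0b00010111)
  MOV R3, 8  → R3 = 8 (0b00001000)
  XOR R1, R3  → R1 = 23 XOR 8 = 31 (0b00011111)
Final: R1 = 31

31


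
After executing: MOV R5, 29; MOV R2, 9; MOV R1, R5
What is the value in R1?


Register state trace:
  MOV R5, 29  → R5 = 29
  MOV R2, 9  → R2 = 9
  MOV R1, R5  → R1 = 29
Final: R1 = 29

29


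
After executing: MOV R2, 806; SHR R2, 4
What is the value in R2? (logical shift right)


Register state trace:
  MOV R2, 806  → R2 = 806
  SHR R2, 4  → R2 = 806 >> 4 = 806 // 2^4 = 50
Final: R2 = 50

50


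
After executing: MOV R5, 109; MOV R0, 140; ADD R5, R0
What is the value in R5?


Register state trace:
  MOV R5, 109  → R5 = 109
  MOV R0, 140  → R0 = 140
  ADD R5, R0  → R5 = 109 + 140 = 249
Final: R5 = 249

249


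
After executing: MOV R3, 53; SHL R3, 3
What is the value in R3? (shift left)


Register state trace:
  MOV R3, 53  → R3 = 53
  SHL R3, 3  → R3 = 53 << 3 = 53 * 2^3 = 424
Final: R3 = 424

424


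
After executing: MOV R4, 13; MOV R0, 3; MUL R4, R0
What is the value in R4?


Register state trace:
  MOV R4, 13  → R4 = 13
  MOV R0, 3  → R0 = 3
  MUL R4, R0  → R4 = 13 * 3 = 39
Final: R4 = 39

39


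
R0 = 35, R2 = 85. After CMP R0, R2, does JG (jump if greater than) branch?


Trace:
  R0 = 35, R2 = 85
  CMP R0, R2  → compares 35 vs 85
  JG checks: is 35 greater than 85?
  35 < 85, so condition is false
Branch taken: No

No


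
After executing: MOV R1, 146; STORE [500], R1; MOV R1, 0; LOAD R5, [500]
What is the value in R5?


Register and memory trace:
  MOV R1, 146  → R1 = 146
  STORE [500], R1  → mem[500] = 146
  MOV R1, 0  → R1 = 0
  LOAD R5, [500]  → R5 = mem[500] = 146
Final: R5 = 146

146


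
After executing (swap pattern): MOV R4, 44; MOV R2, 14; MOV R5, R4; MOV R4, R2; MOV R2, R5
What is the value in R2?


Register state trace (swap pattern):
  MOV R4, 44  → R4 = 44
  MOV R2, 14  → R2 = 14
  MOV R5, R4  → R5 = 44  (save R4)
  MOV R4, R2  → R4 = 14  (R4 gets R2's value)
  MOV R2, R5  → R2 = 44  (R2 gets saved value)
Final: R2 = 44

44


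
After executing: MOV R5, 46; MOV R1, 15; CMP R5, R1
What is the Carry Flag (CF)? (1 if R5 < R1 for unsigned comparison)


Register state trace:
  MOV R5, 46  → R5 = 46
  MOV R1, 15  → R1 = 15
  CMP R5, R1  → unsigned 46 - 15: no borrow
  46 >= 15, so CF = 0
CF = 0

0


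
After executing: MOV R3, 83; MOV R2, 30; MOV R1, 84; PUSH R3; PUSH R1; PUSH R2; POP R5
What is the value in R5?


Stack trace (top is rightmost):
  MOV R3, 83  → R3 = 83
  MOV R2, 30  → R2 = 30
  MOV R1, 84  → R1 = 84
  PUSH R3  → stack: [83]
  PUSH R1  → stack: [83, 84]
  PUSH R2  → stack: [83, 84, 30]
  POP R5  → R5 = 30, stack: [83, 84]
Final: R5 = 30

30


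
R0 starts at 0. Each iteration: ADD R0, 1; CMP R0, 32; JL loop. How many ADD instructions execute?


Loop trace (R0 starts at 0, target 32, step 1):
  ADD #1: R0 = 0 + 1 = 1  → 1 < 32, loop
  ADD #2: R0 = 1 + 1 = 2  → 2 < 32, loop
  ADD #3: R0 = 2 + 1 = 3  → 3 < 32, loop
  ADD #4: R0 = 3 + 1 = 4  → 4 < 32, loop
  ADD #5: R0 = 4 + 1 = 5  → 5 < 32, loop
  ADD #6: R0 = 5 + 1 = 6  → 6 < 32, loop
  ADD #7: R0 = 6 + 1 = 7  → 7 < 32, loop
  ADD #8: R0 = 7 + 1 = 8  → 8 < 32, loop
  ADD #9: R0 = 8 + 1 = 9  → 9 < 32, loop
  ADD #10: R0 = 9 + 1 = 10  → 10 < 32, loop
  ADD #11: R0 = 10 + 1 = 11  → 11 < 32, loop
  ADD #12: R0 = 11 + 1 = 12  → 12 < 32, loop
  ADD #13: R0 = 12 + 1 = 13  → 13 < 32, loop
  ADD #14: R0 = 13 + 1 = 14  → 14 < 32, loop
  ADD #15: R0 = 14 + 1 = 15  → 15 < 32, loop
  ADD #16: R0 = 15 + 1 = 16  → 16 < 32, loop
  ADD #17: R0 = 16 + 1 = 17  → 17 < 32, loop
  ADD #18: R0 = 17 + 1 = 18  → 18 < 32, loop
  ADD #19: R0 = 18 + 1 = 19  → 19 < 32, loop
  ADD #20: R0 = 19 + 1 = 20  → 20 < 32, loop
  ADD #21: R0 = 20 + 1 = 21  → 21 < 32, loop
  ADD #22: R0 = 21 + 1 = 22  → 22 < 32, loop
  ADD #23: R0 = 22 + 1 = 23  → 23 < 32, loop
  ADD #24: R0 = 23 + 1 = 24  → 24 < 32, loop
  ADD #25: R0 = 24 + 1 = 25  → 25 < 32, loop
  ADD #26: R0 = 25 + 1 = 26  → 26 < 32, loop
  ADD #27: R0 = 26 + 1 = 27  → 27 < 32, loop
  ADD #28: R0 = 27 + 1 = 28  → 28 < 32, loop
  ADD #29: R0 = 28 + 1 = 29  → 29 < 32, loop
  ADD #30: R0 = 29 + 1 = 30  → 30 < 32, loop
  ADD #31: R0 = 30 + 1 = 31  → 31 < 32, loop
  ADD #32: R0 = 31 + 1 = 32  → 32 >= 32, exit
Total ADD instructions: 32

32


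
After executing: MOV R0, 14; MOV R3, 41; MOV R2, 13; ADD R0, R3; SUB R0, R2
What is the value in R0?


Register state trace:
  MOV R0, 14  → R0 = 14
  MOV R3, 41  → R3 = 41
  MOV R2, 13  → R2 = 13
  ADD R0, R3  → R0 = 14 + 41 = 55
  SUB R0, R2  → R0 = 55 - 13 = 42
Final: R0 = 42

42


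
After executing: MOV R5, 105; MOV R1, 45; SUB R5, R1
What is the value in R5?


Register state trace:
  MOV R5, 105  → R5 = 105
  MOV R1, 45  → R1 = 45
  SUB R5, R1  → R5 = 105 - 45 = 60
Final: R5 = 60

60


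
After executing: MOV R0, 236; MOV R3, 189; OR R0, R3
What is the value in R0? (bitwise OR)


Register state trace:
  MOV R0, 236  → R0 = 236 (0b11101100)
  MOV R3, 189  → R3 = 189 (0b10111101)
  OR R0, R3   → R0 = 236 OR 189 = 253 (0b11111101)
Final: R0 = 253

253


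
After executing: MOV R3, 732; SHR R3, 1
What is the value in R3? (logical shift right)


Register state trace:
  MOV R3, 732  → R3 = 732
  SHR R3, 1  → R3 = 732 >> 1 = 732 // 2^1 = 366
Final: R3 = 366

366


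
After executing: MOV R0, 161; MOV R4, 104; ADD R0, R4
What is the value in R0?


Register state trace:
  MOV R0, 161  → R0 = 161
  MOV R4, 104  → R4 = 104
  ADD R0, R4  → R0 = 161 + 104 = 265
Final: R0 = 265

265


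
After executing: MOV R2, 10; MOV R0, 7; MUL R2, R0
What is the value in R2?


Register state trace:
  MOV R2, 10  → R2 = 10
  MOV R0, 7  → R0 = 7
  MUL R2, R0  → R2 = 10 * 7 = 70
Final: R2 = 70

70


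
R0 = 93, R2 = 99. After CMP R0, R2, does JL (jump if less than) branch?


Trace:
  R0 = 93, R2 = 99
  CMP R0, R2  → compares 93 vs 99
  JL checks: is 93 less than 99?
  93 < 99, so condition is true
Branch taken: Yes

Yes


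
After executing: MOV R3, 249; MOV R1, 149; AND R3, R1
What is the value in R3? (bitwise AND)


Register state trace:
  MOV R3, 249  → R3 = 249 (0b11111001)
  MOV R1, 149  → R1 = 149 (0b10010101)
  AND R3, R1  → R3 = 249 AND 149 = 145 (0b10010001)
Final: R3 = 145

145


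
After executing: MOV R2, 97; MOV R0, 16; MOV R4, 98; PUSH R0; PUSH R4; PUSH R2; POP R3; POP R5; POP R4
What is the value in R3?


Stack trace (top is rightmost):
  MOV R2, 97  → R2 = 97
  MOV R0, 16  → R0 = 16
  MOV R4, 98  → R4 = 98
  PUSH R0  → stack: [16]
  PUSH R4  → stack: [16, 98]
  PUSH R2  → stack: [16, 98, 97]
  POP R3  → R3 = 97, stack: [16, 98]
  POP R5  → R5 = 98, stack: [16]
  POP R4  → R4 = 16, stack: []
Final: R3 = 97

97


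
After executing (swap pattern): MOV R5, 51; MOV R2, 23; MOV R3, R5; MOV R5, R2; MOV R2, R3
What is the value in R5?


Register state trace (swap pattern):
  MOV R5, 51  → R5 = 51
  MOV R2, 23  → R2 = 23
  MOV R3, R5  → R3 = 51  (save R5)
  MOV R5, R2  → R5 = 23  (R5 gets R2's value)
  MOV R2, R3  → R2 = 51  (R2 gets saved value)
Final: R5 = 23

23


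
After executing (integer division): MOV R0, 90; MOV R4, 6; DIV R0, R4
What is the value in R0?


Register state trace:
  MOV R0, 90  → R0 = 90
  MOV R4, 6  → R4 = 6
  DIV R0, R4  → R0 = 90 // 6 = 15
Final: R0 = 15

15


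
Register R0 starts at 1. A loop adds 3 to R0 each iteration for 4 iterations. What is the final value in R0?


Starting value: R0 = 1
  Iter 1: R0 = 1 + 3 = 4
  Iter 2: R0 = 4 + 3 = 7
  Iter 3: R0 = 7 + 3 = 10
  Iter 4: R0 = 10 + 3 = 13
Final: R0 = 13

13


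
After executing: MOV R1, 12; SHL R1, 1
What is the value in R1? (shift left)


Register state trace:
  MOV R1, 12  → R1 = 12
  SHL R1, 1  → R1 = 12 << 1 = 12 * 2^1 = 24
Final: R1 = 24

24


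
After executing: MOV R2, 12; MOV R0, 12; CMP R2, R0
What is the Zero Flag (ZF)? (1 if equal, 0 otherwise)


Register state trace:
  MOV R2, 12  → R2 = 12
  MOV R0, 12  → R0 = 12
  CMP R2, R0  → computes 12 - 12 = 0
  Result is zero, so values are equal
ZF = 1

1


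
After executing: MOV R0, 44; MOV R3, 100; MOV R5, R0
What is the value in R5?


Register state trace:
  MOV R0, 44  → R0 = 44
  MOV R3, 100  → R3 = 100
  MOV R5, R0  → R5 = 44
Final: R5 = 44

44


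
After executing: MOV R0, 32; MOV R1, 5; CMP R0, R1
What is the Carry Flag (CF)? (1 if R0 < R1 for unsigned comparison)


Register state trace:
  MOV R0, 32  → R0 = 32
  MOV R1, 5  → R1 = 5
  CMP R0, R1  → unsigned 32 - 5: no borrow
  32 >= 5, so CF = 0
CF = 0

0


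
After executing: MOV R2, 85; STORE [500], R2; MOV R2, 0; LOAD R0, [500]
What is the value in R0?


Register and memory trace:
  MOV R2, 85  → R2 = 85
  STORE [500], R2  → mem[500] = 85
  MOV R2, 0  → R2 = 0
  LOAD R0, [500]  → R0 = mem[500] = 85
Final: R0 = 85

85


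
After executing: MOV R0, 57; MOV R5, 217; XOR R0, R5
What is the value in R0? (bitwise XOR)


Register state trace:
  MOV R0, 57  → R0 = 57 (0b00111001)
  MOV R5, 217  → R5 = 217 (0b11011001)
  XOR R0, R5  → R0 = 57 XOR 217 = 224 (0b11100000)
Final: R0 = 224

224


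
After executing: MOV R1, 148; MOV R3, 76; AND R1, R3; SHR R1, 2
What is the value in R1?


Register state trace:
  MOV R1, 148  → R1 = 148 (0b10010100)
  MOV R3, 76  → R3 = 76 (0b01001100)
  AND R1, R3  → R1 = 148 AND 76 = 4 (0b00000100)
  SHR R1, 2  → R1 = 4 >> 2 = 1
Final: R1 = 1

1


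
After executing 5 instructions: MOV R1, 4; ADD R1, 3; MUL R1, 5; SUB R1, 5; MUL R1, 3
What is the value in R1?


Register state trace:
  MOV R1, 4  → R1 = 4
  ADD R1, 3  → R1 = 4 + 3 = 7
  MUL R1, 5  → R1 = 7 * 5 = 35
  SUB R1, 5  → R1 = 35 - 5 = 30
  MUL R1, 3  → R1 = 30 * 3 = 90
Final: R1 = 90

90


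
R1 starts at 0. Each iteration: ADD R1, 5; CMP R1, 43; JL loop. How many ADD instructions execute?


Loop trace (R1 starts at 0, target 43, step 5):
  ADD #1: R1 = 0 + 5 = 5  → 5 < 43, loop
  ADD #2: R1 = 5 + 5 = 10  → 10 < 43, loop
  ADD #3: R1 = 10 + 5 = 15  → 15 < 43, loop
  ADD #4: R1 = 15 + 5 = 20  → 20 < 43, loop
  ADD #5: R1 = 20 + 5 = 25  → 25 < 43, loop
  ADD #6: R1 = 25 + 5 = 30  → 30 < 43, loop
  ADD #7: R1 = 30 + 5 = 35  → 35 < 43, loop
  ADD #8: R1 = 35 + 5 = 40  → 40 < 43, loop
  ADD #9: R1 = 40 + 5 = 45  → 45 >= 43, exit
Total ADD instructions: 9

9


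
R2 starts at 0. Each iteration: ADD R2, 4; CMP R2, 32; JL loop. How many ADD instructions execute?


Loop trace (R2 starts at 0, target 32, step 4):
  ADD #1: R2 = 0 + 4 = 4  → 4 < 32, loop
  ADD #2: R2 = 4 + 4 = 8  → 8 < 32, loop
  ADD #3: R2 = 8 + 4 = 12  → 12 < 32, loop
  ADD #4: R2 = 12 + 4 = 16  → 16 < 32, loop
  ADD #5: R2 = 16 + 4 = 20  → 20 < 32, loop
  ADD #6: R2 = 20 + 4 = 24  → 24 < 32, loop
  ADD #7: R2 = 24 + 4 = 28  → 28 < 32, loop
  ADD #8: R2 = 28 + 4 = 32  → 32 >= 32, exit
Total ADD instructions: 8

8


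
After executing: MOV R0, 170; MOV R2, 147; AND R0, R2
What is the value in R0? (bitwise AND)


Register state trace:
  MOV R0, 170  → R0 = 170 (0b10101010)
  MOV R2, 147  → R2 = 147 (0b10010011)
  AND R0, R2  → R0 = 170 AND 147 = 130 (0b10000010)
Final: R0 = 130

130


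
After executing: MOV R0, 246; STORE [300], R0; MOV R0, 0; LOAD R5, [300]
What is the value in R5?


Register and memory trace:
  MOV R0, 246  → R0 = 246
  STORE [300], R0  → mem[300] = 246
  MOV R0, 0  → R0 = 0
  LOAD R5, [300]  → R5 = mem[300] = 246
Final: R5 = 246

246


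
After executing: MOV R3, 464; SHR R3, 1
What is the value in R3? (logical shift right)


Register state trace:
  MOV R3, 464  → R3 = 464
  SHR R3, 1  → R3 = 464 >> 1 = 464 // 2^1 = 232
Final: R3 = 232

232


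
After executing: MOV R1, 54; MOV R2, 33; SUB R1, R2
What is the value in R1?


Register state trace:
  MOV R1, 54  → R1 = 54
  MOV R2, 33  → R2 = 33
  SUB R1, R2  → R1 = 54 - 33 = 21
Final: R1 = 21

21


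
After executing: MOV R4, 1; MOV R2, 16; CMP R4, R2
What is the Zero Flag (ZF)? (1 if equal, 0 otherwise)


Register state trace:
  MOV R4, 1  → R4 = 1
  MOV R2, 16  → R2 = 16
  CMP R4, R2  → computes 1 - 16 = -15
  Result is nonzero, so values are not equal
ZF = 0

0


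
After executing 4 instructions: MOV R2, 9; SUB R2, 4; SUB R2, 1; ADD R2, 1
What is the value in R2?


Register state trace:
  MOV R2, 9  → R2 = 9
  SUB R2, 4  → R2 = 9 - 4 = 5
  SUB R2, 1  → R2 = 5 - 1 = 4
  ADD R2, 1  → R2 = 4 + 1 = 5
Final: R2 = 5

5


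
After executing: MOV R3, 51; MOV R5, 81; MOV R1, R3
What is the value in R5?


Register state trace:
  MOV R3, 51  → R3 = 51
  MOV R5, 81  → R5 = 81
  MOV R1, R3  → R1 = 51
Final: R5 = 81

81


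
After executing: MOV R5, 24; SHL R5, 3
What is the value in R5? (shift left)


Register state trace:
  MOV R5, 24  → R5 = 24
  SHL R5, 3  → R5 = 24 << 3 = 24 * 2^3 = 192
Final: R5 = 192

192


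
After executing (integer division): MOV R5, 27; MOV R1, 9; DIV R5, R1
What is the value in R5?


Register state trace:
  MOV R5, 27  → R5 = 27
  MOV R1, 9  → R1 = 9
  DIV R5, R1  → R5 = 27 // 9 = 3
Final: R5 = 3

3


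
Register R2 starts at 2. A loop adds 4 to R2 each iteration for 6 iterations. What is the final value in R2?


Starting value: R2 = 2
  Iter 1: R2 = 2 + 4 = 6
  Iter 2: R2 = 6 + 4 = 10
  Iter 3: R2 = 10 + 4 = 14
  Iter 4: R2 = 14 + 4 = 18
  Iter 5: R2 = 18 + 4 = 22
  Iter 6: R2 = 22 + 4 = 26
Final: R2 = 26

26


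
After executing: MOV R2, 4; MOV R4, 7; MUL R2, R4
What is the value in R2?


Register state trace:
  MOV R2, 4  → R2 = 4
  MOV R4, 7  → R4 = 7
  MUL R2, R4  → R2 = 4 * 7 = 28
Final: R2 = 28

28


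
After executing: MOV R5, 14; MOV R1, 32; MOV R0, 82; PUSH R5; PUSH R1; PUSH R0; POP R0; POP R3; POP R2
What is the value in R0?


Stack trace (top is rightmost):
  MOV R5, 14  → R5 = 14
  MOV R1, 32  → R1 = 32
  MOV R0, 82  → R0 = 82
  PUSH R5  → stack: [14]
  PUSH R1  → stack: [14, 32]
  PUSH R0  → stack: [14, 32, 82]
  POP R0  → R0 = 82, stack: [14, 32]
  POP R3  → R3 = 32, stack: [14]
  POP R2  → R2 = 14, stack: []
Final: R0 = 82

82


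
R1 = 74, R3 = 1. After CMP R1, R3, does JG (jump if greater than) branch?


Trace:
  R1 = 74, R3 = 1
  CMP R1, R3  → compares 74 vs 1
  JG checks: is 74 greater than 1?
  74 > 1, so condition is true
Branch taken: Yes

Yes


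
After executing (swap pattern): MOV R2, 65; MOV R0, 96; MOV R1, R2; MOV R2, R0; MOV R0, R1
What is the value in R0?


Register state trace (swap pattern):
  MOV R2, 65  → R2 = 65
  MOV R0, 96  → R0 = 96
  MOV R1, R2  → R1 = 65  (save R2)
  MOV R2, R0  → R2 = 96  (R2 gets R0's value)
  MOV R0, R1  → R0 = 65  (R0 gets saved value)
Final: R0 = 65

65


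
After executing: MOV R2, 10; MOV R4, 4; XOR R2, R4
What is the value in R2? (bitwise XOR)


Register state trace:
  MOV R2, 10  → R2 = 10 (0b00001010)
  MOV R4, 4  → R4 = 4 (0b00000100)
  XOR R2, R4  → R2 = 10 XOR 4 = 14 (0b00001110)
Final: R2 = 14

14


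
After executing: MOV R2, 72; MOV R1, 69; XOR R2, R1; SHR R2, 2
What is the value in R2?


Register state trace:
  MOV R2, 72  → R2 = 72 (0b01001000)
  MOV R1, 69  → R1 = 69 (0b01000101)
  XOR R2, R1  → R2 = 72 XOR 69 = 13 (0b00001101)
  SHR R2, 2  → R2 = 13 >> 2 = 3
Final: R2 = 3

3


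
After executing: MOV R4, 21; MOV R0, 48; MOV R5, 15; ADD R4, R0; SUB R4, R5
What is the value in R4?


Register state trace:
  MOV R4, 21  → R4 = 21
  MOV R0, 48  → R0 = 48
  MOV R5, 15  → R5 = 15
  ADD R4, R0  → R4 = 21 + 48 = 69
  SUB R4, R5  → R4 = 69 - 15 = 54
Final: R4 = 54

54


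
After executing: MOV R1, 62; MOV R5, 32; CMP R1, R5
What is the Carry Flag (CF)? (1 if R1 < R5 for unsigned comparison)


Register state trace:
  MOV R1, 62  → R1 = 62
  MOV R5, 32  → R5 = 32
  CMP R1, R5  → unsigned 62 - 32: no borrow
  62 >= 32, so CF = 0
CF = 0

0


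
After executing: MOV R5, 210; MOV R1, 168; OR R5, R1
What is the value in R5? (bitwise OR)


Register state trace:
  MOV R5, 210  → R5 = 210 (0b11010010)
  MOV R1, 168  → R1 = 168 (0b10101000)
  OR R5, R1   → R5 = 210 OR 168 = 250 (0b11111010)
Final: R5 = 250

250


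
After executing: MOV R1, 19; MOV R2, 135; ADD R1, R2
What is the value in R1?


Register state trace:
  MOV R1, 19  → R1 = 19
  MOV R2, 135  → R2 = 135
  ADD R1, R2  → R1 = 19 + 135 = 154
Final: R1 = 154

154


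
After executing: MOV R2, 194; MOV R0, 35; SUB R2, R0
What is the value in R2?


Register state trace:
  MOV R2, 194  → R2 = 194
  MOV R0, 35  → R0 = 35
  SUB R2, R0  → R2 = 194 - 35 = 159
Final: R2 = 159

159


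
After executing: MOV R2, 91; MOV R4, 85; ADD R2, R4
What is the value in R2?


Register state trace:
  MOV R2, 91  → R2 = 91
  MOV R4, 85  → R4 = 85
  ADD R2, R4  → R2 = 91 + 85 = 176
Final: R2 = 176

176


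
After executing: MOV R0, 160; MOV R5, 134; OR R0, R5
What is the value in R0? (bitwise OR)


Register state trace:
  MOV R0, 160  → R0 = 160 (0b10100000)
  MOV R5, 134  → R5 = 134 (0b10000110)
  OR R0, R5   → R0 = 160 OR 134 = 166 (0b10100110)
Final: R0 = 166

166


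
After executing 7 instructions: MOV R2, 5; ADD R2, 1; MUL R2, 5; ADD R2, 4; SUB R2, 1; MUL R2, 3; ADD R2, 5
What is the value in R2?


Register state trace:
  MOV R2, 5  → R2 = 5
  ADD R2, 1  → R2 = 5 + 1 = 6
  MUL R2, 5  → R2 = 6 * 5 = 30
  ADD R2, 4  → R2 = 30 + 4 = 34
  SUB R2, 1  → R2 = 34 - 1 = 33
  MUL R2, 3  → R2 = 33 * 3 = 99
  ADD R2, 5  → R2 = 99 + 5 = 104
Final: R2 = 104

104


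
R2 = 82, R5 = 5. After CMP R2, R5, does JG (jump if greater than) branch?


Trace:
  R2 = 82, R5 = 5
  CMP R2, R5  → compares 82 vs 5
  JG checks: is 82 greater than 5?
  82 > 5, so condition is true
Branch taken: Yes

Yes


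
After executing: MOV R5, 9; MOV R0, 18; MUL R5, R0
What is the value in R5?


Register state trace:
  MOV R5, 9  → R5 = 9
  MOV R0, 18  → R0 = 18
  MUL R5, R0  → R5 = 9 * 18 = 162
Final: R5 = 162

162


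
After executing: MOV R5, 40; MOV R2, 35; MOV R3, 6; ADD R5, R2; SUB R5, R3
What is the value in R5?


Register state trace:
  MOV R5, 40  → R5 = 40
  MOV R2, 35  → R2 = 35
  MOV R3, 6  → R3 = 6
  ADD R5, R2  → R5 = 40 + 35 = 75
  SUB R5, R3  → R5 = 75 - 6 = 69
Final: R5 = 69

69


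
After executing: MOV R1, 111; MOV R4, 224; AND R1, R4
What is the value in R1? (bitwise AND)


Register state trace:
  MOV R1, 111  → R1 = 111 (0b01101111)
  MOV R4, 224  → R4 = 224 (0b11100000)
  AND R1, R4  → R1 = 111 AND 224 = 96 (0b01100000)
Final: R1 = 96

96


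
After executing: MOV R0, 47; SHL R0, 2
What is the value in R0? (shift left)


Register state trace:
  MOV R0, 47  → R0 = 47
  SHL R0, 2  → R0 = 47 << 2 = 47 * 2^2 = 188
Final: R0 = 188

188


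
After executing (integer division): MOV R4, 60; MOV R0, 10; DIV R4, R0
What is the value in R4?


Register state trace:
  MOV R4, 60  → R4 = 60
  MOV R0, 10  → R0 = 10
  DIV R4, R0  → R4 = 60 // 10 = 6
Final: R4 = 6

6
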